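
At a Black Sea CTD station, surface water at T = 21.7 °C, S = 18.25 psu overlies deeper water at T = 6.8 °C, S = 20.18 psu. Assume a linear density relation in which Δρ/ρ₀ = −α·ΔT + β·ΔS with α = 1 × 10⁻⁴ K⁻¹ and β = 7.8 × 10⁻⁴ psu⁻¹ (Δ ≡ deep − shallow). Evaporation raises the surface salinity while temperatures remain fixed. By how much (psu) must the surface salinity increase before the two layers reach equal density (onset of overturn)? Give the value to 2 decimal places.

3.84 psu

Neutral buoyancy requires −α(T_deep − T_surf) + β(S_deep − S_surf′) = 0.
S_surf′ = S_deep − (α/β)·ΔT = 20.18 − (1 × 10⁻⁴/7.8 × 10⁻⁴)·(-14.9) = 22.0903 psu.
Increase required: 22.0903 − 18.25 = 3.8403 psu.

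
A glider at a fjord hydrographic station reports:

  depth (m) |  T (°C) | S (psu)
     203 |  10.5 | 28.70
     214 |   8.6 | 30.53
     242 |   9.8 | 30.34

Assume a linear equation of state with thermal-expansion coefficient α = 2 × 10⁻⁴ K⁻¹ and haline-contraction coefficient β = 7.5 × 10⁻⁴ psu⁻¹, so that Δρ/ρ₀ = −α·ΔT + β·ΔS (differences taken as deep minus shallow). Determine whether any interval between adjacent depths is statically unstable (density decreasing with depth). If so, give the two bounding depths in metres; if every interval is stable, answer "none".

214–242 m

Evaluate Δρ/ρ₀ = −αΔT + βΔS across each adjacent pair:
  203–214 m: −αΔT+βΔS = −(2 × 10⁻⁴)(-1.9)+(7.5 × 10⁻⁴)(+1.83) = 1.8 × 10⁻³ → stable
  214–242 m: −αΔT+βΔS = −(2 × 10⁻⁴)(+1.2)+(7.5 × 10⁻⁴)(-0.19) = -3.8 × 10⁻⁴ → UNSTABLE
The 214–242 m interval has Δρ < 0: lighter water underlies denser water.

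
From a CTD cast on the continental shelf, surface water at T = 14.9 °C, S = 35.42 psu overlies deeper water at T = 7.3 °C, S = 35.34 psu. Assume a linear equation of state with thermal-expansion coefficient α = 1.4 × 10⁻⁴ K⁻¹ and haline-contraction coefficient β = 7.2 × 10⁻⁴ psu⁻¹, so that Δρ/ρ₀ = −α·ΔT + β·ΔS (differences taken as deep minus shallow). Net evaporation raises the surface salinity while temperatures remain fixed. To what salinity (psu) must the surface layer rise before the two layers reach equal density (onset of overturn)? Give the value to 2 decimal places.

36.82 psu

Neutral buoyancy requires −α(T_deep − T_surf) + β(S_deep − S_surf′) = 0.
S_surf′ = S_deep − (α/β)·ΔT = 35.34 − (1.4 × 10⁻⁴/7.2 × 10⁻⁴)·(-7.6) = 36.8178 psu.
Increase required: 36.8178 − 35.42 = 1.3978 psu.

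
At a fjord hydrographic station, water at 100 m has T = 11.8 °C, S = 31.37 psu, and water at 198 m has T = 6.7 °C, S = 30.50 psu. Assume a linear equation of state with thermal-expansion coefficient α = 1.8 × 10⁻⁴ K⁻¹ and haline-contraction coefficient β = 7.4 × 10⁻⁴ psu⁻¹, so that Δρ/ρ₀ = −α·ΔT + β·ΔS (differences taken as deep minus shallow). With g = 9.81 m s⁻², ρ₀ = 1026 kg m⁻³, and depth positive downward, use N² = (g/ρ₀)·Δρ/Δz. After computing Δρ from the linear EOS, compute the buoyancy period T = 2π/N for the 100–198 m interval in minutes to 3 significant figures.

20.0 min

ΔT = -5.1 K, ΔS = -0.87 psu (deep − shallow).
Δρ/ρ₀ = −αΔT + βΔS = 9.18 × 10⁻⁴ − 6.438 × 10⁻⁴ = 2.742 × 10⁻⁴, so Δρ ≈ 0.2813 kg m⁻³.
N² = (g/ρ₀)·Δρ/Δz = g·(Δρ/ρ₀)/Δz = 9.81 × 2.742 × 10⁻⁴ / 98 = 2.7448 × 10⁻⁵ s⁻².
N = √(2.7448 × 10⁻⁵) = 5.2391 × 10⁻³ rad s⁻¹ → T = 2π/N = 1.1993 × 10³ s = 19.988 min ≈ 20.0 min.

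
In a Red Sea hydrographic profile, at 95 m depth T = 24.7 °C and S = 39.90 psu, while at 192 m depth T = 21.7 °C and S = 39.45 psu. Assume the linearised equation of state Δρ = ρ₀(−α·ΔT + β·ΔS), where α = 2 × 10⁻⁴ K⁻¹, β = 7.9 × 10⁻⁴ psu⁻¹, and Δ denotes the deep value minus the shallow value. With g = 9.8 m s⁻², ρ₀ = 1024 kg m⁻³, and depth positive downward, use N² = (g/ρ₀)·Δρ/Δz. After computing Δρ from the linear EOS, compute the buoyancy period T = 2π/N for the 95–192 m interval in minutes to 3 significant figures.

21.1 min

ΔT = -3.0 K, ΔS = -0.45 psu (deep − shallow).
Δρ/ρ₀ = −αΔT + βΔS = 6.00 × 10⁻⁴ − 3.555 × 10⁻⁴ = 2.445 × 10⁻⁴, so Δρ ≈ 0.2504 kg m⁻³.
N² = (g/ρ₀)·Δρ/Δz = g·(Δρ/ρ₀)/Δz = 9.8 × 2.445 × 10⁻⁴ / 97 = 2.4702 × 10⁻⁵ s⁻².
N = √(2.4702 × 10⁻⁵) = 4.9701 × 10⁻³ rad s⁻¹ → T = 2π/N = 1.2642 × 10³ s = 21.070 min ≈ 21.1 min.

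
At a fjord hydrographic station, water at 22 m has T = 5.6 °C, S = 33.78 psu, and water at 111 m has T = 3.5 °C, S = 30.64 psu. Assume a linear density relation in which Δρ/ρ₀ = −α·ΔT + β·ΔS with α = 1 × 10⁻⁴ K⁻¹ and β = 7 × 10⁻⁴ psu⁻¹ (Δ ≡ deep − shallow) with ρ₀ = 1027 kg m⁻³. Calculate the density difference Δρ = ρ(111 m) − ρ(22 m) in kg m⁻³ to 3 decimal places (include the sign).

ΔT = -2.1 K, ΔS = -3.14 psu (deep − shallow).
Δρ/ρ₀ = −(1 × 10⁻⁴)(-2.1) + (7 × 10⁻⁴)(-3.14) = -1.988 × 10⁻³.
Δρ = 1027 × (-1.988 × 10⁻³) = -2.042 kg m⁻³.
Negative Δρ: lighter below, statically unstable.

-2.042 kg m⁻³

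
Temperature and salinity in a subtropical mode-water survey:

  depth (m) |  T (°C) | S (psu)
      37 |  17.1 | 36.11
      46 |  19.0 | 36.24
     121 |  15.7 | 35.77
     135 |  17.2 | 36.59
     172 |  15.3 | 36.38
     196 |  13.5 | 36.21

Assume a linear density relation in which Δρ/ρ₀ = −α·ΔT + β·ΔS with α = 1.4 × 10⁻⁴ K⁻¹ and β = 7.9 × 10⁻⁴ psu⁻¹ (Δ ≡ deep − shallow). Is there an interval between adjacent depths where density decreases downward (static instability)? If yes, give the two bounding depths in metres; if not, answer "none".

37–46 m

Evaluate Δρ/ρ₀ = −αΔT + βΔS across each adjacent pair:
  37–46 m: −αΔT+βΔS = −(1.4 × 10⁻⁴)(+1.9)+(7.9 × 10⁻⁴)(+0.13) = -1.6 × 10⁻⁴ → UNSTABLE
  46–121 m: −αΔT+βΔS = −(1.4 × 10⁻⁴)(-3.3)+(7.9 × 10⁻⁴)(-0.47) = 9.1 × 10⁻⁵ → stable
  121–135 m: −αΔT+βΔS = −(1.4 × 10⁻⁴)(+1.5)+(7.9 × 10⁻⁴)(+0.82) = 4.4 × 10⁻⁴ → stable
  135–172 m: −αΔT+βΔS = −(1.4 × 10⁻⁴)(-1.9)+(7.9 × 10⁻⁴)(-0.21) = 1.0 × 10⁻⁴ → stable
  172–196 m: −αΔT+βΔS = −(1.4 × 10⁻⁴)(-1.8)+(7.9 × 10⁻⁴)(-0.17) = 1.2 × 10⁻⁴ → stable
The 37–46 m interval has Δρ < 0: lighter water underlies denser water.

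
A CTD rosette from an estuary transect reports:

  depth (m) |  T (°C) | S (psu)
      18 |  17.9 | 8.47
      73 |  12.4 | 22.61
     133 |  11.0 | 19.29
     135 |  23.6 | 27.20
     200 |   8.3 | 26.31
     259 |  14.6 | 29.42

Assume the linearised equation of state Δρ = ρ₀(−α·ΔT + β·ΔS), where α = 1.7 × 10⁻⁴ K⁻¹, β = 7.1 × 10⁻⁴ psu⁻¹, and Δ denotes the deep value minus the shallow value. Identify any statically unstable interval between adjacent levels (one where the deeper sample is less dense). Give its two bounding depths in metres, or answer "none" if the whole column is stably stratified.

Evaluate Δρ/ρ₀ = −αΔT + βΔS across each adjacent pair:
  18–73 m: −αΔT+βΔS = −(1.7 × 10⁻⁴)(-5.5)+(7.1 × 10⁻⁴)(+14.14) = 0.011 → stable
  73–133 m: −αΔT+βΔS = −(1.7 × 10⁻⁴)(-1.4)+(7.1 × 10⁻⁴)(-3.32) = -2.1 × 10⁻³ → UNSTABLE
  133–135 m: −αΔT+βΔS = −(1.7 × 10⁻⁴)(+12.6)+(7.1 × 10⁻⁴)(+7.91) = 3.5 × 10⁻³ → stable
  135–200 m: −αΔT+βΔS = −(1.7 × 10⁻⁴)(-15.3)+(7.1 × 10⁻⁴)(-0.89) = 2.0 × 10⁻³ → stable
  200–259 m: −αΔT+βΔS = −(1.7 × 10⁻⁴)(+6.3)+(7.1 × 10⁻⁴)(+3.11) = 1.1 × 10⁻³ → stable
The 73–133 m interval has Δρ < 0: lighter water underlies denser water.

73–133 m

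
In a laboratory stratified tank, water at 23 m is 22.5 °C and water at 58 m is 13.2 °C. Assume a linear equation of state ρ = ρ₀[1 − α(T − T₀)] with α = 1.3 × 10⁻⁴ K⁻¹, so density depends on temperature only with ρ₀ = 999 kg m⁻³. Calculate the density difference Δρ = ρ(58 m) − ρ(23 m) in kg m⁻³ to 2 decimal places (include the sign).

+1.21 kg m⁻³

ΔT = -9.3 K, Δρ/ρ₀ = −αΔT = 1.209 × 10⁻³.
Δρ = 999 × (1.209 × 10⁻³) = +1.21 kg m⁻³.
Positive Δρ: denser below, stable.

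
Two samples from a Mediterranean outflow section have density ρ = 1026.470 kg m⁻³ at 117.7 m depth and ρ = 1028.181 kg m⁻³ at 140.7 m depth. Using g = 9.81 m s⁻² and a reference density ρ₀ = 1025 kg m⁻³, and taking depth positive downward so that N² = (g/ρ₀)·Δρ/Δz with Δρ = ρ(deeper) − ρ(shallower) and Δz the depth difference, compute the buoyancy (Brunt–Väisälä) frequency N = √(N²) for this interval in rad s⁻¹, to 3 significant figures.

Δρ = 1028.181 − 1026.470 = 1.711 kg m⁻³ over Δz = 140.7 − 117.7 = 23 m.
N² = (9.81/1025) × (1.711/23) = 7.1198 × 10⁻⁴ s⁻².
N = √(7.1198 × 10⁻⁴) = 0.026683 rad s⁻¹ ≈ 0.0267 rad s⁻¹.

0.0267 rad s⁻¹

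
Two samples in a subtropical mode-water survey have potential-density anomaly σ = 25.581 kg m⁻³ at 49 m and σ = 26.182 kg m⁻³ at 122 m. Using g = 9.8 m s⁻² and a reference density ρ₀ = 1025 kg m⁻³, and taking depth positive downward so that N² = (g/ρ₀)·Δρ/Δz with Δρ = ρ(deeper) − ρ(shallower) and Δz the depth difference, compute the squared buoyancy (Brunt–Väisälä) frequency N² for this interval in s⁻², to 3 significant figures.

Δρ = 1026.182 − 1025.581 = 0.601 kg m⁻³ over Δz = 122 − 49 = 73 m.
N² = (9.8/1025) × (0.601/73) = 7.8714 × 10⁻⁵ s⁻² ≈ 7.87 × 10⁻⁵ s⁻².
A positive N² confirms static stability across the interval.

7.87 × 10⁻⁵ s⁻²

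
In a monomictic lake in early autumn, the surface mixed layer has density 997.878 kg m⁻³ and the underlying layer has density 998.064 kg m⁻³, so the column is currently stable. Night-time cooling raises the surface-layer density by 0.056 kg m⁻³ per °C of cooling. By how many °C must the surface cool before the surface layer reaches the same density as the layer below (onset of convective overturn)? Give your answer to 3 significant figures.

3.32 °C

Density deficit of the surface layer: 998.064 − 997.878 = 0.186 kg m⁻³.
Required change = 0.186 / 0.056 = 3.32 °C.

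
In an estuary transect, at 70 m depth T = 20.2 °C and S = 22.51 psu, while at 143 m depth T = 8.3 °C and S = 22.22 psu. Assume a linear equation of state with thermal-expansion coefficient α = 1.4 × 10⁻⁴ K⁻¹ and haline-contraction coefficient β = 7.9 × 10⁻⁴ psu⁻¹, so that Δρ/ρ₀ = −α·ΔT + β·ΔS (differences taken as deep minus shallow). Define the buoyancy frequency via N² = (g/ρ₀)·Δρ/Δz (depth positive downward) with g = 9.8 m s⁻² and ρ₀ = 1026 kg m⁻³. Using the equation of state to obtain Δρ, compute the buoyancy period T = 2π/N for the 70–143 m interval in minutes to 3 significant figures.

ΔT = -11.9 K, ΔS = -0.29 psu (deep − shallow).
Δρ/ρ₀ = −αΔT + βΔS = 1.666 × 10⁻³ − 2.291 × 10⁻⁴ = 1.4369 × 10⁻³, so Δρ ≈ 1.474 kg m⁻³.
N² = (g/ρ₀)·Δρ/Δz = g·(Δρ/ρ₀)/Δz = 9.8 × 1.4369 × 10⁻³ / 73 = 1.9290 × 10⁻⁴ s⁻².
N = √(1.9290 × 10⁻⁴) = 0.013889 rad s⁻¹ → T = 2π/N = 452.39 s = 7.5398 min ≈ 7.54 min.

7.54 min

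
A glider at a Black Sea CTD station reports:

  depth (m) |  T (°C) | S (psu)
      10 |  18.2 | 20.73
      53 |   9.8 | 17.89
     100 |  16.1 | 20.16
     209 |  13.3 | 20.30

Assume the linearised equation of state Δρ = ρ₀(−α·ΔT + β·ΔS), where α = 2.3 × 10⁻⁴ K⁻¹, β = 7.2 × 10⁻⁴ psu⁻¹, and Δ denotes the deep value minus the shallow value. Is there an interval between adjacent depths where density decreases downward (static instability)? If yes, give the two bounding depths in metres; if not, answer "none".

10–53 m

Evaluate Δρ/ρ₀ = −αΔT + βΔS across each adjacent pair:
  10–53 m: −αΔT+βΔS = −(2.3 × 10⁻⁴)(-8.4)+(7.2 × 10⁻⁴)(-2.84) = -1.1 × 10⁻⁴ → UNSTABLE
  53–100 m: −αΔT+βΔS = −(2.3 × 10⁻⁴)(+6.3)+(7.2 × 10⁻⁴)(+2.27) = 1.9 × 10⁻⁴ → stable
  100–209 m: −αΔT+βΔS = −(2.3 × 10⁻⁴)(-2.8)+(7.2 × 10⁻⁴)(+0.14) = 7.4 × 10⁻⁴ → stable
The 10–53 m interval has Δρ < 0: lighter water underlies denser water.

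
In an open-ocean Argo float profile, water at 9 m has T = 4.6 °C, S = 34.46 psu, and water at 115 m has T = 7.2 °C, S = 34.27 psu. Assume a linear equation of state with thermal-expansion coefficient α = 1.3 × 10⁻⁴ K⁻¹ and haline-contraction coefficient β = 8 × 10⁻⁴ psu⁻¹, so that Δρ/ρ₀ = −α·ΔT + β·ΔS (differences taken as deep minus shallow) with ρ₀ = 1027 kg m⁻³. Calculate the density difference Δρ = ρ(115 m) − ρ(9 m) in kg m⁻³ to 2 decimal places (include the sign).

ΔT = +2.6 K, ΔS = -0.19 psu (deep − shallow).
Δρ/ρ₀ = −(1.3 × 10⁻⁴)(+2.6) + (8 × 10⁻⁴)(-0.19) = -4.90 × 10⁻⁴.
Δρ = 1027 × (-4.90 × 10⁻⁴) = -0.50 kg m⁻³.
Negative Δρ: lighter below, statically unstable.

-0.50 kg m⁻³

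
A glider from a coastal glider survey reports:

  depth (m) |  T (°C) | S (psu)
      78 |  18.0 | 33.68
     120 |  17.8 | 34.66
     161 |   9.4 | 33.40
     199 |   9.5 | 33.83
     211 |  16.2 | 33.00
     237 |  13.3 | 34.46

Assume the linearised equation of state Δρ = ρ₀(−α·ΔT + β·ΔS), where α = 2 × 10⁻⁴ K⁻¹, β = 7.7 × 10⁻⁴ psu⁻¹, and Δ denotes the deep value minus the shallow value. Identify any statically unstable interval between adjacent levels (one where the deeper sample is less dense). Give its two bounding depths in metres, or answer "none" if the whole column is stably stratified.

Evaluate Δρ/ρ₀ = −αΔT + βΔS across each adjacent pair:
  78–120 m: −αΔT+βΔS = −(2 × 10⁻⁴)(-0.2)+(7.7 × 10⁻⁴)(+0.98) = 7.9 × 10⁻⁴ → stable
  120–161 m: −αΔT+βΔS = −(2 × 10⁻⁴)(-8.4)+(7.7 × 10⁻⁴)(-1.26) = 7.1 × 10⁻⁴ → stable
  161–199 m: −αΔT+βΔS = −(2 × 10⁻⁴)(+0.1)+(7.7 × 10⁻⁴)(+0.43) = 3.1 × 10⁻⁴ → stable
  199–211 m: −αΔT+βΔS = −(2 × 10⁻⁴)(+6.7)+(7.7 × 10⁻⁴)(-0.83) = -2.0 × 10⁻³ → UNSTABLE
  211–237 m: −αΔT+βΔS = −(2 × 10⁻⁴)(-2.9)+(7.7 × 10⁻⁴)(+1.46) = 1.7 × 10⁻³ → stable
The 199–211 m interval has Δρ < 0: lighter water underlies denser water.

199–211 m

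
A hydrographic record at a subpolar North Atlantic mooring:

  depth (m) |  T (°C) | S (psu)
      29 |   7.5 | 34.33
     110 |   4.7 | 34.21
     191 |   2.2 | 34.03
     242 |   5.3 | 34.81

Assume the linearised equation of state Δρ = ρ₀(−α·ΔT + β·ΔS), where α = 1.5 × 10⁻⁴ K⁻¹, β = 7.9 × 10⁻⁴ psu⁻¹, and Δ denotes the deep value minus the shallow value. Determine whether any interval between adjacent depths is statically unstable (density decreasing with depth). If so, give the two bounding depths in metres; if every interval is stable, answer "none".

Evaluate Δρ/ρ₀ = −αΔT + βΔS across each adjacent pair:
  29–110 m: −αΔT+βΔS = −(1.5 × 10⁻⁴)(-2.8)+(7.9 × 10⁻⁴)(-0.12) = 3.3 × 10⁻⁴ → stable
  110–191 m: −αΔT+βΔS = −(1.5 × 10⁻⁴)(-2.5)+(7.9 × 10⁻⁴)(-0.18) = 2.3 × 10⁻⁴ → stable
  191–242 m: −αΔT+βΔS = −(1.5 × 10⁻⁴)(+3.1)+(7.9 × 10⁻⁴)(+0.78) = 1.5 × 10⁻⁴ → stable
Every interval has Δρ > 0: the column is stably stratified throughout.

none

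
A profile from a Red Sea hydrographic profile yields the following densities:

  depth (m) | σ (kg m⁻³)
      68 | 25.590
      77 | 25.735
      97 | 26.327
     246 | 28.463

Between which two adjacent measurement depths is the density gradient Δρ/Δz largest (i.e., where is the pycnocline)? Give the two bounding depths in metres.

Compute the density gradient over each adjacent pair:
  68–77 m: Δρ/Δz = 0.145/9 = 0.016 kg m⁻⁴
  77–97 m: Δρ/Δz = 0.592/20 = 0.030 kg m⁻⁴
  97–246 m: Δρ/Δz = 2.136/149 = 0.014 kg m⁻⁴
The largest gradient is in the 77–97 m interval — the pycnocline.

77–97 m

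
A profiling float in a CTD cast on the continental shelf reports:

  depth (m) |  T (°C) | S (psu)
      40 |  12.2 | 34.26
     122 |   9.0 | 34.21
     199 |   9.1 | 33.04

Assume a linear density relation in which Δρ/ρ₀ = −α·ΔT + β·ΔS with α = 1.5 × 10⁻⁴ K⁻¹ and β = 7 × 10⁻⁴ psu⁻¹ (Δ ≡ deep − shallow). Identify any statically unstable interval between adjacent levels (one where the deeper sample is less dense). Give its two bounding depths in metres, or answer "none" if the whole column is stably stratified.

122–199 m

Evaluate Δρ/ρ₀ = −αΔT + βΔS across each adjacent pair:
  40–122 m: −αΔT+βΔS = −(1.5 × 10⁻⁴)(-3.2)+(7 × 10⁻⁴)(-0.05) = 4.4 × 10⁻⁴ → stable
  122–199 m: −αΔT+βΔS = −(1.5 × 10⁻⁴)(+0.1)+(7 × 10⁻⁴)(-1.17) = -8.3 × 10⁻⁴ → UNSTABLE
The 122–199 m interval has Δρ < 0: lighter water underlies denser water.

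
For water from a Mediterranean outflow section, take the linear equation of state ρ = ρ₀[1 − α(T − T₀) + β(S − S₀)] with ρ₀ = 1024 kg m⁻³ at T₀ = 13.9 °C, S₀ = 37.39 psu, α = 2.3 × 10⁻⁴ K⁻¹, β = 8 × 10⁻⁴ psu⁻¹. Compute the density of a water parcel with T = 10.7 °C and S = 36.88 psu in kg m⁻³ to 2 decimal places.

T − T₀ = -3.2 K, S − S₀ = -0.51 psu.
Bracket = 1 − α·(-3.2) + β·(-0.51) = 1 + (3.28 × 10⁻⁴) = 1.0003280.
ρ = 1024 × 1.0003280 = 1024.34 kg m⁻³.

1024.34 kg m⁻³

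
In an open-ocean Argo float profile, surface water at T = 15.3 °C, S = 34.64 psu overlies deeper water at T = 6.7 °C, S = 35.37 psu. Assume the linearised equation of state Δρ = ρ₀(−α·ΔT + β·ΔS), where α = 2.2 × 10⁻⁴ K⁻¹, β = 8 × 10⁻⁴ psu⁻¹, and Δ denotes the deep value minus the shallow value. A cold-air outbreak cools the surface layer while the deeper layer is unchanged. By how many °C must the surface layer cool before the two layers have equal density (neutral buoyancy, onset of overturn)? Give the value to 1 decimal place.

Neutral buoyancy requires Δρ = 0, i.e. −α(T_deep − T_surf′) + β(S_deep − S_surf) = 0.
T_surf′ = T_deep − (β/α)·ΔS = 6.7 − (8 × 10⁻⁴/2.2 × 10⁻⁴)·(+0.73) = 4.045 °C.
Cooling required: 15.3 − (4.045) = 11.255 °C.

11.3 °C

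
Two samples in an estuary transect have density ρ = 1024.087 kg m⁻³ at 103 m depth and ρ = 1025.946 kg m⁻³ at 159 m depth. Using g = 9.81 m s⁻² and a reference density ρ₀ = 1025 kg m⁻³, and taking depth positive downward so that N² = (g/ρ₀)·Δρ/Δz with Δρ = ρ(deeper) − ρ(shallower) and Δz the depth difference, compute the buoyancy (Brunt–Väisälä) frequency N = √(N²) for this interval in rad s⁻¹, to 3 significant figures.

Δρ = 1025.946 − 1024.087 = 1.859 kg m⁻³ over Δz = 159 − 103 = 56 m.
N² = (9.81/1025) × (1.859/56) = 3.1771 × 10⁻⁴ s⁻².
N = √(3.1771 × 10⁻⁴) = 0.017824 rad s⁻¹ ≈ 0.0178 rad s⁻¹.

0.0178 rad s⁻¹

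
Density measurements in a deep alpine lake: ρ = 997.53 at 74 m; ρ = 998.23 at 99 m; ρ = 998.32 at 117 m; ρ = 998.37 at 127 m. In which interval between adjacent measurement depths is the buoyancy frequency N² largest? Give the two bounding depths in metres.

Compute the density gradient over each adjacent pair:
  74–99 m: Δρ/Δz = 0.70/25 = 0.028 kg m⁻⁴
  99–117 m: Δρ/Δz = 0.09/18 = 5.0 × 10⁻³ kg m⁻⁴
  117–127 m: Δρ/Δz = 0.05/10 = 5.0 × 10⁻³ kg m⁻⁴
The largest gradient is in the 74–99 m interval — the pycnocline.

74–99 m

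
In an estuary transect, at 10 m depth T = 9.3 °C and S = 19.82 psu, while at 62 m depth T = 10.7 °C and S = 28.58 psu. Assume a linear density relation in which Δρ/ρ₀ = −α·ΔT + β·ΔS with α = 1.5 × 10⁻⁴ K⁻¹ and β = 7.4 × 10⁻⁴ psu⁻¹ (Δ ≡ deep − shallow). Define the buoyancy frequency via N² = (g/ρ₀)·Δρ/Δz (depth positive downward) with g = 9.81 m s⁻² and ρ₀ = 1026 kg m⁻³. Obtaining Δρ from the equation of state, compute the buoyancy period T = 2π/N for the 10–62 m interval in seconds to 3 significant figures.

ΔT = +1.4 K, ΔS = +8.76 psu (deep − shallow).
Δρ/ρ₀ = −αΔT + βΔS = -2.10 × 10⁻⁴ + 6.4824 × 10⁻³ = 6.2724 × 10⁻³, so Δρ ≈ 6.435 kg m⁻³.
N² = (g/ρ₀)·Δρ/Δz = g·(Δρ/ρ₀)/Δz = 9.81 × 6.2724 × 10⁻³ / 52 = 1.1833 × 10⁻³ s⁻².
N = √(1.1833 × 10⁻³) = 0.034399 rad s⁻¹ → T = 2π/N = 182.66 s ≈ 183 s.

183 s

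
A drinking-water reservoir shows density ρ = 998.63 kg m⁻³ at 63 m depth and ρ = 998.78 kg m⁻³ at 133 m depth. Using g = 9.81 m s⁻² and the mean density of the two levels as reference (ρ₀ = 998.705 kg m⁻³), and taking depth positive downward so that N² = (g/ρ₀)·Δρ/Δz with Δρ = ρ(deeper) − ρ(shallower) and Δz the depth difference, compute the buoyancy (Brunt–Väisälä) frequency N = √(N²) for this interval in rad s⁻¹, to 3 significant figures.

Δρ = 998.78 − 998.63 = 0.15 kg m⁻³ over Δz = 133 − 63 = 70 m.
N² = (9.81/998.705) × (0.15/70) = 2.1049 × 10⁻⁵ s⁻².
N = √(2.1049 × 10⁻⁵) = 4.5879 × 10⁻³ rad s⁻¹ ≈ 4.59 × 10⁻³ rad s⁻¹.

4.59 × 10⁻³ rad s⁻¹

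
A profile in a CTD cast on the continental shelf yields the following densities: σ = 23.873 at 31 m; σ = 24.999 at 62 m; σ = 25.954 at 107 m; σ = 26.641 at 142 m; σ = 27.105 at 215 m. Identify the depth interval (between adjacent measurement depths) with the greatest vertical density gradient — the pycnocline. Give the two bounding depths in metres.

31–62 m

Compute the density gradient over each adjacent pair:
  31–62 m: Δρ/Δz = 1.126/31 = 0.036 kg m⁻⁴
  62–107 m: Δρ/Δz = 0.955/45 = 0.021 kg m⁻⁴
  107–142 m: Δρ/Δz = 0.687/35 = 0.020 kg m⁻⁴
  142–215 m: Δρ/Δz = 0.464/73 = 6.4 × 10⁻³ kg m⁻⁴
The largest gradient is in the 31–62 m interval — the pycnocline.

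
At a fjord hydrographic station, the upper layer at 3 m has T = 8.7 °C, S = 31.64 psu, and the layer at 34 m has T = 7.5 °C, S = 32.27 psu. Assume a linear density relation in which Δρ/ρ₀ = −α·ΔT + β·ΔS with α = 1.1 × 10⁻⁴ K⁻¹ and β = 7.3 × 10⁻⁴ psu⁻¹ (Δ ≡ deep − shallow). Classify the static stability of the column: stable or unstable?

ΔT = 7.5 − 8.7 = -1.2 K and ΔS = 32.27 − 31.64 = +0.63 psu (deep − shallow).
−αΔT = 1.32 × 10⁻⁴; βΔS = 4.599 × 10⁻⁴; sum Δρ/ρ₀ = 5.919 × 10⁻⁴.
Δρ/ρ₀ > 0, so Δρ > 0: deeper water is denser → statically stable.

stable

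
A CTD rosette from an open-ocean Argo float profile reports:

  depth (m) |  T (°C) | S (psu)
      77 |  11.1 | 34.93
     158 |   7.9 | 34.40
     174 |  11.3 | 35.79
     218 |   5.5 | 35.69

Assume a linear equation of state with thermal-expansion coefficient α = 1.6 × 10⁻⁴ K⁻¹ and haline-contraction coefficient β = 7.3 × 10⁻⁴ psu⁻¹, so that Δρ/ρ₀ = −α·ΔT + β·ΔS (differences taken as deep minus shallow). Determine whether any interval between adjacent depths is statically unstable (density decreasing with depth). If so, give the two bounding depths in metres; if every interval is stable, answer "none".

Evaluate Δρ/ρ₀ = −αΔT + βΔS across each adjacent pair:
  77–158 m: −αΔT+βΔS = −(1.6 × 10⁻⁴)(-3.2)+(7.3 × 10⁻⁴)(-0.53) = 1.3 × 10⁻⁴ → stable
  158–174 m: −αΔT+βΔS = −(1.6 × 10⁻⁴)(+3.4)+(7.3 × 10⁻⁴)(+1.39) = 4.7 × 10⁻⁴ → stable
  174–218 m: −αΔT+βΔS = −(1.6 × 10⁻⁴)(-5.8)+(7.3 × 10⁻⁴)(-0.10) = 8.5 × 10⁻⁴ → stable
Every interval has Δρ > 0: the column is stably stratified throughout.

none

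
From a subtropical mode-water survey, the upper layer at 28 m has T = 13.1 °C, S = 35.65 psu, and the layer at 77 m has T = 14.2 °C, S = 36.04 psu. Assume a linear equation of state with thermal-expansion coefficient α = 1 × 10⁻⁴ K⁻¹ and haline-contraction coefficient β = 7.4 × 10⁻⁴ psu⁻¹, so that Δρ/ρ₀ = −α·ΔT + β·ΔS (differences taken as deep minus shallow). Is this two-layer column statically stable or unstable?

ΔT = 14.2 − 13.1 = +1.1 K and ΔS = 36.04 − 35.65 = +0.39 psu (deep − shallow).
−αΔT = -1.10 × 10⁻⁴; βΔS = 2.886 × 10⁻⁴; sum Δρ/ρ₀ = 1.786 × 10⁻⁴.
Δρ/ρ₀ > 0, so Δρ > 0: deeper water is denser → statically stable.

stable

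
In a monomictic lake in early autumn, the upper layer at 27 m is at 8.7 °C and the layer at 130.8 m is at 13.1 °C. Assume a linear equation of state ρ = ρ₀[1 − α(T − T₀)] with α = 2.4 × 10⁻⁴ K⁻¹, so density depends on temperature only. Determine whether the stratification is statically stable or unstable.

ΔT = 13.1 − 8.7 = +4.4 K, so Δρ/ρ₀ = −αΔT = -1.056 × 10⁻³.
Δρ/ρ₀ < 0, so Δρ < 0: deeper water is lighter → statically unstable; the column would overturn.

unstable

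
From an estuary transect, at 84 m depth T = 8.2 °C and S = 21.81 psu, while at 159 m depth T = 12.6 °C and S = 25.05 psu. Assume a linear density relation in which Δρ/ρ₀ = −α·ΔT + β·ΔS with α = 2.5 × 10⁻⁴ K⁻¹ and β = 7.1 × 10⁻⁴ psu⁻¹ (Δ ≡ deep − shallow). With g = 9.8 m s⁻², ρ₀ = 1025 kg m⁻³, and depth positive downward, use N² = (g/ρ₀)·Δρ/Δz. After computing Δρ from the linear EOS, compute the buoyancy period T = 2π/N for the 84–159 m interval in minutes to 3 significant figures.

ΔT = +4.4 K, ΔS = +3.24 psu (deep − shallow).
Δρ/ρ₀ = −αΔT + βΔS = -1.10 × 10⁻³ + 2.3004 × 10⁻³ = 1.2004 × 10⁻³, so Δρ ≈ 1.230 kg m⁻³.
N² = (g/ρ₀)·Δρ/Δz = g·(Δρ/ρ₀)/Δz = 9.8 × 1.2004 × 10⁻³ / 75 = 1.5685 × 10⁻⁴ s⁻².
N = √(1.5685 × 10⁻⁴) = 0.012524 rad s⁻¹ → T = 2π/N = 501.69 s = 8.3615 min ≈ 8.36 min.

8.36 min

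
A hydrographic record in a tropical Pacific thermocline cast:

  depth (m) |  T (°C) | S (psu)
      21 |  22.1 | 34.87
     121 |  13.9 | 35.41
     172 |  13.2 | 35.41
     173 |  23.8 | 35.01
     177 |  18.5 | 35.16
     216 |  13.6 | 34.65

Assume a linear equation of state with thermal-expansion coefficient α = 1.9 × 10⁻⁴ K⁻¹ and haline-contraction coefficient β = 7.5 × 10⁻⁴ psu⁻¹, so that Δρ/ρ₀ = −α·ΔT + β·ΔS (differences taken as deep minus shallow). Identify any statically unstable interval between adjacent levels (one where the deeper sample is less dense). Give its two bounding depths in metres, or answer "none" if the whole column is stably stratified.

Evaluate Δρ/ρ₀ = −αΔT + βΔS across each adjacent pair:
  21–121 m: −αΔT+βΔS = −(1.9 × 10⁻⁴)(-8.2)+(7.5 × 10⁻⁴)(+0.54) = 2.0 × 10⁻³ → stable
  121–172 m: −αΔT+βΔS = −(1.9 × 10⁻⁴)(-0.7)+(7.5 × 10⁻⁴)(+0.00) = 1.3 × 10⁻⁴ → stable
  172–173 m: −αΔT+βΔS = −(1.9 × 10⁻⁴)(+10.6)+(7.5 × 10⁻⁴)(-0.40) = -2.3 × 10⁻³ → UNSTABLE
  173–177 m: −αΔT+βΔS = −(1.9 × 10⁻⁴)(-5.3)+(7.5 × 10⁻⁴)(+0.15) = 1.1 × 10⁻³ → stable
  177–216 m: −αΔT+βΔS = −(1.9 × 10⁻⁴)(-4.9)+(7.5 × 10⁻⁴)(-0.51) = 5.5 × 10⁻⁴ → stable
The 172–173 m interval has Δρ < 0: lighter water underlies denser water.

172–173 m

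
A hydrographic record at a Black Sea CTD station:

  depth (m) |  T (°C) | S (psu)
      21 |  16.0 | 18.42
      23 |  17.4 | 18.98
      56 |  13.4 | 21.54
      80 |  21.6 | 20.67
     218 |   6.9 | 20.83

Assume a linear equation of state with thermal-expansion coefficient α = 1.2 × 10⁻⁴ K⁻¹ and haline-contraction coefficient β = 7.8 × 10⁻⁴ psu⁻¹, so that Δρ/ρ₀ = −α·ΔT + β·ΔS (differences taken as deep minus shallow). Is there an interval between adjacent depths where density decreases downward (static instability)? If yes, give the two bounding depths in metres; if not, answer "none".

56–80 m

Evaluate Δρ/ρ₀ = −αΔT + βΔS across each adjacent pair:
  21–23 m: −αΔT+βΔS = −(1.2 × 10⁻⁴)(+1.4)+(7.8 × 10⁻⁴)(+0.56) = 2.7 × 10⁻⁴ → stable
  23–56 m: −αΔT+βΔS = −(1.2 × 10⁻⁴)(-4.0)+(7.8 × 10⁻⁴)(+2.56) = 2.5 × 10⁻³ → stable
  56–80 m: −αΔT+βΔS = −(1.2 × 10⁻⁴)(+8.2)+(7.8 × 10⁻⁴)(-0.87) = -1.7 × 10⁻³ → UNSTABLE
  80–218 m: −αΔT+βΔS = −(1.2 × 10⁻⁴)(-14.7)+(7.8 × 10⁻⁴)(+0.16) = 1.9 × 10⁻³ → stable
The 56–80 m interval has Δρ < 0: lighter water underlies denser water.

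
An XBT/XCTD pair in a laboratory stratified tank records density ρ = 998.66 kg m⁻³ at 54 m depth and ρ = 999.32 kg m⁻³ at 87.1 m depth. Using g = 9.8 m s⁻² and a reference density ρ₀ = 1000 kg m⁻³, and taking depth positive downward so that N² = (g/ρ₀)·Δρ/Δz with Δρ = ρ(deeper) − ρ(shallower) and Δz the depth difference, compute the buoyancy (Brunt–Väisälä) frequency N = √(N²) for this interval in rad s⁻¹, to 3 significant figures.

0.0140 rad s⁻¹

Δρ = 999.32 − 998.66 = 0.66 kg m⁻³ over Δz = 87.1 − 54 = 33.1 m.
N² = (9.8/1000) × (0.66/33.1) = 1.9541 × 10⁻⁴ s⁻².
N = √(1.9541 × 10⁻⁴) = 0.013979 rad s⁻¹ ≈ 0.0140 rad s⁻¹.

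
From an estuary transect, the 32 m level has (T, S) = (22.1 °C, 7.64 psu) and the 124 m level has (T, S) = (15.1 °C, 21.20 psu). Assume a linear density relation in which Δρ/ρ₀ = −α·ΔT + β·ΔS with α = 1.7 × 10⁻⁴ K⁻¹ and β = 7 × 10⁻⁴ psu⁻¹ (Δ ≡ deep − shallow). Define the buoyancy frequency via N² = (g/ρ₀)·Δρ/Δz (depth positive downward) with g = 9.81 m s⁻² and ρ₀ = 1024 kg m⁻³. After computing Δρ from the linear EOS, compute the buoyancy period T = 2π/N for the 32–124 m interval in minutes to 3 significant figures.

ΔT = -7.0 K, ΔS = +13.56 psu (deep − shallow).
Δρ/ρ₀ = −αΔT + βΔS = 1.19 × 10⁻³ + 9.492 × 10⁻³ = 0.010682, so Δρ ≈ 10.94 kg m⁻³.
N² = (g/ρ₀)·Δρ/Δz = g·(Δρ/ρ₀)/Δz = 9.81 × 0.010682 / 92 = 1.1390 × 10⁻³ s⁻².
N = √(1.1390 × 10⁻³) = 0.033749 rad s⁻¹ → T = 2π/N = 186.17 s = 3.1028 min ≈ 3.10 min.

3.10 min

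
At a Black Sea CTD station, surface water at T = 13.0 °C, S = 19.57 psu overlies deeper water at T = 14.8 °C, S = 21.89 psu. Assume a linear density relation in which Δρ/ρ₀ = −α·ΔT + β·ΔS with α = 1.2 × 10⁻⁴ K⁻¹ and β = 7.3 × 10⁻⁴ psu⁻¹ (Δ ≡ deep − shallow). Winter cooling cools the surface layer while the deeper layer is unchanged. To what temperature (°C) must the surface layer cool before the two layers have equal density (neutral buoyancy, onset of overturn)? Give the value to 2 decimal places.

0.69 °C

Neutral buoyancy requires Δρ = 0, i.e. −α(T_deep − T_surf′) + β(S_deep − S_surf) = 0.
T_surf′ = T_deep − (β/α)·ΔS = 14.8 − (7.3 × 10⁻⁴/1.2 × 10⁻⁴)·(+2.32) = 0.6867 °C.
Cooling required: 13.0 − (0.6867) = 12.3133 °C.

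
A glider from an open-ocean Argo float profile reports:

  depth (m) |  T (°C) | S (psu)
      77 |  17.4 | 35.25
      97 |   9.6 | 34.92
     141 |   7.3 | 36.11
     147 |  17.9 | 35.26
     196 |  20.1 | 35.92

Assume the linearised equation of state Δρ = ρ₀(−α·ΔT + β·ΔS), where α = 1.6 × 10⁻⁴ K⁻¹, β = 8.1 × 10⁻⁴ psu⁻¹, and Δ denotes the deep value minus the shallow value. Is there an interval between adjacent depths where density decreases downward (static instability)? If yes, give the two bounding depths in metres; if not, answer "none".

Evaluate Δρ/ρ₀ = −αΔT + βΔS across each adjacent pair:
  77–97 m: −αΔT+βΔS = −(1.6 × 10⁻⁴)(-7.8)+(8.1 × 10⁻⁴)(-0.33) = 9.8 × 10⁻⁴ → stable
  97–141 m: −αΔT+βΔS = −(1.6 × 10⁻⁴)(-2.3)+(8.1 × 10⁻⁴)(+1.19) = 1.3 × 10⁻³ → stable
  141–147 m: −αΔT+βΔS = −(1.6 × 10⁻⁴)(+10.6)+(8.1 × 10⁻⁴)(-0.85) = -2.4 × 10⁻³ → UNSTABLE
  147–196 m: −αΔT+βΔS = −(1.6 × 10⁻⁴)(+2.2)+(8.1 × 10⁻⁴)(+0.66) = 1.8 × 10⁻⁴ → stable
The 141–147 m interval has Δρ < 0: lighter water underlies denser water.

141–147 m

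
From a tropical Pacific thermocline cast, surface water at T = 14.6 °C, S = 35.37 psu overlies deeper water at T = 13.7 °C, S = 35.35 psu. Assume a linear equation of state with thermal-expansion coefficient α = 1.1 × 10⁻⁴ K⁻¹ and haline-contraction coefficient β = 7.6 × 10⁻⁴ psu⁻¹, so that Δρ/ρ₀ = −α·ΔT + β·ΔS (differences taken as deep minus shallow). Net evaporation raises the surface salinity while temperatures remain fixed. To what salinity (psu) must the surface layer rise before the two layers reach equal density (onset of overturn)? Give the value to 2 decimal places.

35.48 psu

Neutral buoyancy requires −α(T_deep − T_surf) + β(S_deep − S_surf′) = 0.
S_surf′ = S_deep − (α/β)·ΔT = 35.35 − (1.1 × 10⁻⁴/7.6 × 10⁻⁴)·(-0.9) = 35.4803 psu.
Increase required: 35.4803 − 35.37 = 0.1103 psu.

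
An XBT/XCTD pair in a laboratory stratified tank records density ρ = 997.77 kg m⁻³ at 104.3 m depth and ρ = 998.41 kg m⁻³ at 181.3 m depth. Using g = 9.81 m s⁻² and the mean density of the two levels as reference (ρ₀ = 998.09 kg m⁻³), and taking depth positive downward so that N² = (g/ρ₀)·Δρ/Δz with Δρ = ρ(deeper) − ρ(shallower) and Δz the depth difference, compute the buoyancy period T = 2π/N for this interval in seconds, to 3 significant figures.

695 s

Δρ = 998.41 − 997.77 = 0.64 kg m⁻³ over Δz = 181.3 − 104.3 = 77 m.
N² = (9.81/998.09) × (0.64/77) = 8.1694 × 10⁻⁵ s⁻².
N = √(8.1694 × 10⁻⁵) = 9.0385 × 10⁻³ rad s⁻¹, so T = 2π/N = 695.16 s ≈ 695 s.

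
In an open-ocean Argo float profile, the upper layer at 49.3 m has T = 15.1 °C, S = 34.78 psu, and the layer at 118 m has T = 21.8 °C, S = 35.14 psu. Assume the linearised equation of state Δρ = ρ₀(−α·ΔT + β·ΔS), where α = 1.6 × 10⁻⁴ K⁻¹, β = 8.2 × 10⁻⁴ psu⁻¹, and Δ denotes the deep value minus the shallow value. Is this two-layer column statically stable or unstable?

unstable

ΔT = 21.8 − 15.1 = +6.7 K and ΔS = 35.14 − 34.78 = +0.36 psu (deep − shallow).
−αΔT = -1.072 × 10⁻³; βΔS = 2.952 × 10⁻⁴; sum Δρ/ρ₀ = -7.768 × 10⁻⁴.
Δρ/ρ₀ < 0, so Δρ < 0: deeper water is lighter → statically unstable; the column would overturn.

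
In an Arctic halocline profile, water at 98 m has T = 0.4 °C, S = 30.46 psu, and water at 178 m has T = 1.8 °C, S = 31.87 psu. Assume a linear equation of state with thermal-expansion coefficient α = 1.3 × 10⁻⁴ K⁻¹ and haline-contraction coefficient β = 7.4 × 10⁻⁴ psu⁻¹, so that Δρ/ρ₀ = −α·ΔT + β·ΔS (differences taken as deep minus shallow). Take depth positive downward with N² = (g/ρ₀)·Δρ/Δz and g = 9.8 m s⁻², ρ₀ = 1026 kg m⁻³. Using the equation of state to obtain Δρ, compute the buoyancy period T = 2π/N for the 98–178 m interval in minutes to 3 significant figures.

10.2 min

ΔT = +1.4 K, ΔS = +1.41 psu (deep − shallow).
Δρ/ρ₀ = −αΔT + βΔS = -1.82 × 10⁻⁴ + 1.0434 × 10⁻³ = 8.614 × 10⁻⁴, so Δρ ≈ 0.8838 kg m⁻³.
N² = (g/ρ₀)·Δρ/Δz = g·(Δρ/ρ₀)/Δz = 9.8 × 8.614 × 10⁻⁴ / 80 = 1.0552 × 10⁻⁴ s⁻².
N = √(1.0552 × 10⁻⁴) = 0.010272 rad s⁻¹ → T = 2π/N = 611.68 s = 10.195 min ≈ 10.2 min.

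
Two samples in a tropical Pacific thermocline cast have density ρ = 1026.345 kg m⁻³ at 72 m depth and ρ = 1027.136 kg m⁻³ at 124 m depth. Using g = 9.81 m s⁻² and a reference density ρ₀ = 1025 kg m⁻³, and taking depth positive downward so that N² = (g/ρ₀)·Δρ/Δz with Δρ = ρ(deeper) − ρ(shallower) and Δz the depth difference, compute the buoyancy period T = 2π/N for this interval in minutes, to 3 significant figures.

Δρ = 1027.136 − 1026.345 = 0.791 kg m⁻³ over Δz = 124 − 72 = 52 m.
N² = (9.81/1025) × (0.791/52) = 1.4559 × 10⁻⁴ s⁻².
N = √(1.4559 × 10⁻⁴) = 0.012066 rad s⁻¹, so T = 2π/N = 520.73 s = 8.6788 min ≈ 8.68 min.
N² > 0, so the interval is statically stable.

8.68 min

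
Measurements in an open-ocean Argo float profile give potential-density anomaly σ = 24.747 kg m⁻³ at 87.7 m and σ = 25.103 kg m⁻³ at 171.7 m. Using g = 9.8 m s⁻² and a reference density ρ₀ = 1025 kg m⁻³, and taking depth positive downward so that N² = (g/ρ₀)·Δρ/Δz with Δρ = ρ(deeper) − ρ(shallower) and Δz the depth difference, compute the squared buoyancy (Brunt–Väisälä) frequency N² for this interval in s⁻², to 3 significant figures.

Δρ = 1025.103 − 1024.747 = 0.356 kg m⁻³ over Δz = 171.7 − 87.7 = 84 m.
N² = (9.8/1025) × (0.356/84) = 4.0520 × 10⁻⁵ s⁻² ≈ 4.05 × 10⁻⁵ s⁻².
Since Δρ > 0 the layer is stably stratified.

4.05 × 10⁻⁵ s⁻²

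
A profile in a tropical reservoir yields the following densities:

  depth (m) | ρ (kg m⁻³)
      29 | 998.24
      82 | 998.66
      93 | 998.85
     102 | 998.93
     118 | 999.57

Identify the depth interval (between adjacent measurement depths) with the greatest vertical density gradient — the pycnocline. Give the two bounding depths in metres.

Compute the density gradient over each adjacent pair:
  29–82 m: Δρ/Δz = 0.42/53 = 7.9 × 10⁻³ kg m⁻⁴
  82–93 m: Δρ/Δz = 0.19/11 = 0.017 kg m⁻⁴
  93–102 m: Δρ/Δz = 0.08/9 = 8.9 × 10⁻³ kg m⁻⁴
  102–118 m: Δρ/Δz = 0.64/16 = 0.040 kg m⁻⁴
The largest gradient is in the 102–118 m interval — the pycnocline.

102–118 m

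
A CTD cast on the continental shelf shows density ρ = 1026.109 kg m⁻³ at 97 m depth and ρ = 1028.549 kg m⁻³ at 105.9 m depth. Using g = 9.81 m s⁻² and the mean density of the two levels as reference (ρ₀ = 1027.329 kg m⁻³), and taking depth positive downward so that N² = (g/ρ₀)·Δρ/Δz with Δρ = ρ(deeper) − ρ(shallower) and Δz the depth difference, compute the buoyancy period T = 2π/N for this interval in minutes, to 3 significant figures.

Δρ = 1028.549 − 1026.109 = 2.440 kg m⁻³ over Δz = 105.9 − 97 = 8.9 m.
N² = (9.81/1027.329) × (2.440/8.9) = 2.6179 × 10⁻³ s⁻².
N = √(2.6179 × 10⁻³) = 0.051165 rad s⁻¹, so T = 2π/N = 122.80 s = 2.0467 min ≈ 2.05 min.

2.05 min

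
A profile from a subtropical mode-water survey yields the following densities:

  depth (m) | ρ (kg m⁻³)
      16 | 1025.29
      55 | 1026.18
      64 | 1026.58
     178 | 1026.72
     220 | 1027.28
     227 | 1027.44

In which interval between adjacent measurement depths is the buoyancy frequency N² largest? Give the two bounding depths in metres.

55–64 m

Compute the density gradient over each adjacent pair:
  16–55 m: Δρ/Δz = 0.89/39 = 0.023 kg m⁻⁴
  55–64 m: Δρ/Δz = 0.40/9 = 0.044 kg m⁻⁴
  64–178 m: Δρ/Δz = 0.14/114 = 1.2 × 10⁻³ kg m⁻⁴
  178–220 m: Δρ/Δz = 0.56/42 = 0.013 kg m⁻⁴
  220–227 m: Δρ/Δz = 0.16/7 = 0.023 kg m⁻⁴
The largest gradient is in the 55–64 m interval — the pycnocline.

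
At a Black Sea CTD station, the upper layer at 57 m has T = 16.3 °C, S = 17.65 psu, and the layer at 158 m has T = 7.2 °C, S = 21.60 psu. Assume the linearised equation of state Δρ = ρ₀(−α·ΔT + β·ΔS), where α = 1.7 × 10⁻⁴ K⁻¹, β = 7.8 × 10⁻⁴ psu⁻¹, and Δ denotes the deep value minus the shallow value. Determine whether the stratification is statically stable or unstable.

stable

ΔT = 7.2 − 16.3 = -9.1 K and ΔS = 21.60 − 17.65 = +3.95 psu (deep − shallow).
−αΔT = 1.547 × 10⁻³; βΔS = 3.081 × 10⁻³; sum Δρ/ρ₀ = 4.628 × 10⁻³.
Δρ/ρ₀ > 0, so Δρ > 0: deeper water is denser → statically stable.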